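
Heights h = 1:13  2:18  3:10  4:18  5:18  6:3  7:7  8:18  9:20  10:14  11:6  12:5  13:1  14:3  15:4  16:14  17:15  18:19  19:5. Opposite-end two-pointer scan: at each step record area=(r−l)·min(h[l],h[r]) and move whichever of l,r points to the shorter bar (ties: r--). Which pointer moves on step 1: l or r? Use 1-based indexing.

r

l=1 r=19: min(13,5)*18=90 best=90 *, r--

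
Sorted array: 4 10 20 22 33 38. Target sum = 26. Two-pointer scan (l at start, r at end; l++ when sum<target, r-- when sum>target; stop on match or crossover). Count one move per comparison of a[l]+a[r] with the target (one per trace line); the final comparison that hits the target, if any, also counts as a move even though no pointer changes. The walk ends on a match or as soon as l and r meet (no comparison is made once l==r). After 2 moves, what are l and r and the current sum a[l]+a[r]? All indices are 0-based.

l=0 r=5: 4+38=42 >26, r--
l=0 r=4: 4+33=37 >26, r--

l=0, r=3, sum=26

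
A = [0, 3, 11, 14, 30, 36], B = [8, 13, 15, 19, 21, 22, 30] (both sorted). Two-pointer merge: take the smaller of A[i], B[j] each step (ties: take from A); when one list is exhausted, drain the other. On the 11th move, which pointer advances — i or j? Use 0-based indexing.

i=0 j=0: A[i]=0<=B[j]=8 take 0, i++
i=1 j=0: A[i]=3<=B[j]=8 take 3, i++
i=2 j=0: A[i]=11>B[j]=8 take 8, j++
i=2 j=1: A[i]=11<=B[j]=13 take 11, i++
i=3 j=1: A[i]=14>B[j]=13 take 13, j++
i=3 j=2: A[i]=14<=B[j]=15 take 14, i++
i=4 j=2: A[i]=30>B[j]=15 take 15, j++
i=4 j=3: A[i]=30>B[j]=19 take 19, j++
i=4 j=4: A[i]=30>B[j]=21 take 21, j++
i=4 j=5: A[i]=30>B[j]=22 take 22, j++
i=4 j=6: A[i]=30<=B[j]=30 take 30, i++

i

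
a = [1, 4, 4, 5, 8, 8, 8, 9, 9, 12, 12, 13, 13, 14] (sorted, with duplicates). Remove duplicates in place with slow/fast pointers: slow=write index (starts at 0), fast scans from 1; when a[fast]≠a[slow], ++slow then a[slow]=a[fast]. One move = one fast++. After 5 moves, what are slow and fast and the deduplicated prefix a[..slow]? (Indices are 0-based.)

slow=3, fast=6, prefix=[1, 4, 5, 8]

slow=0 fast=1: a[fast]=4≠a[slow]=1 write a[1]=4, slow++,fast++
slow=1 fast=2: a[fast]=4=a[slow] dup, fast++
slow=1 fast=3: a[fast]=5≠a[slow]=4 write a[2]=5, slow++,fast++
slow=2 fast=4: a[fast]=8≠a[slow]=5 write a[3]=8, slow++,fast++
slow=3 fast=5: a[fast]=8=a[slow] dup, fast++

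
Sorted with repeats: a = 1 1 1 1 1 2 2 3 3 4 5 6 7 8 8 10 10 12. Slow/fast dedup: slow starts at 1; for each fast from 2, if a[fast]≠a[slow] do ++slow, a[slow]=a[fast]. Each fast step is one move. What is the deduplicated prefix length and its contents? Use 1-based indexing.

(s=1,f=2) a[fast]=1=a[slow] dup → fast++
(s=1,f=3) a[fast]=1=a[slow] dup → fast++
(s=1,f=4) a[fast]=1=a[slow] dup → fast++
(s=1,f=5) a[fast]=1=a[slow] dup → fast++
(s=1,f=6) a[fast]=2≠a[slow]=1 write a[2]=2 → slow++,fast++
(s=2,f=7) a[fast]=2=a[slow] dup → fast++
(s=2,f=8) a[fast]=3≠a[slow]=2 write a[3]=3 → slow++,fast++
(s=3,f=9) a[fast]=3=a[slow] dup → fast++
(s=3,f=10) a[fast]=4≠a[slow]=3 write a[4]=4 → slow++,fast++
(s=4,f=11) a[fast]=5≠a[slow]=4 write a[5]=5 → slow++,fast++
(s=5,f=12) a[fast]=6≠a[slow]=5 write a[6]=6 → slow++,fast++
(s=6,f=13) a[fast]=7≠a[slow]=6 write a[7]=7 → slow++,fast++
(s=7,f=14) a[fast]=8≠a[slow]=7 write a[8]=8 → slow++,fast++
(s=8,f=15) a[fast]=8=a[slow] dup → fast++
(s=8,f=16) a[fast]=10≠a[slow]=8 write a[9]=10 → slow++,fast++
(s=9,f=17) a[fast]=10=a[slow] dup → fast++
(s=9,f=18) a[fast]=12≠a[slow]=10 write a[10]=12 → slow++,fast++

length 10; prefix = [1, 2, 3, 4, 5, 6, 7, 8, 10, 12]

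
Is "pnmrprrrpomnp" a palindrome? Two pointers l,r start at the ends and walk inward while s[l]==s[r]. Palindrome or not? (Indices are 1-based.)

[1,13] 'p'=='p' → l++,r--
[2,12] 'n'=='n' → l++,r--
[3,11] 'm'=='m' → l++,r--
[4,10] 'r'!='o' → stop

not a palindrome (mismatch at 4,10)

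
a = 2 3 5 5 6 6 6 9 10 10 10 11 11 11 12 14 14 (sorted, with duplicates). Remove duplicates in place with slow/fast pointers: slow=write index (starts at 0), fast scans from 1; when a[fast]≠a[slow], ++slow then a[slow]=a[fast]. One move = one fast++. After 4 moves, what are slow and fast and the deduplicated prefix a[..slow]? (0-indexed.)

slow=3, fast=5, prefix=[2, 3, 5, 6]

(s=0,f=1) a[fast]=3≠a[slow]=2 write a[1]=3 → slow++,fast++
(s=1,f=2) a[fast]=5≠a[slow]=3 write a[2]=5 → slow++,fast++
(s=2,f=3) a[fast]=5=a[slow] dup → fast++
(s=2,f=4) a[fast]=6≠a[slow]=5 write a[3]=6 → slow++,fast++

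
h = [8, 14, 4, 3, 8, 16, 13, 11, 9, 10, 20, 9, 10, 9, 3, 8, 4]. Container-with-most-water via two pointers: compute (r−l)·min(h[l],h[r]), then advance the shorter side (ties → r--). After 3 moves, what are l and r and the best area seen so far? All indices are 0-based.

l=0 r=16: min(8,4)*16=64 best=64 *, r--
l=0 r=15: min(8,8)*15=120 best=120 *, r--
l=0 r=14: min(8,3)*14=42 best=120, r--

l=0, r=13, best area=120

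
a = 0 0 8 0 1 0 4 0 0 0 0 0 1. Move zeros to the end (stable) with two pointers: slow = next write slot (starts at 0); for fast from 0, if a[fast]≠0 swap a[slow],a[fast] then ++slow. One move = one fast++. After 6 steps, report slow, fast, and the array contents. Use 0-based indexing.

slow=0 fast=0: a[fast]=0, fast++
slow=0 fast=1: a[fast]=0, fast++
slow=0 fast=2: a[fast]=8≠0 swap→a[0]=8, slow++,fast++
slow=1 fast=3: a[fast]=0, fast++
slow=1 fast=4: a[fast]=1≠0 swap→a[1]=1, slow++,fast++
slow=2 fast=5: a[fast]=0, fast++

slow=2, fast=6, a=[8, 1, 0, 0, 0, 0, 4, 0, 0, 0, 0, 0, 1]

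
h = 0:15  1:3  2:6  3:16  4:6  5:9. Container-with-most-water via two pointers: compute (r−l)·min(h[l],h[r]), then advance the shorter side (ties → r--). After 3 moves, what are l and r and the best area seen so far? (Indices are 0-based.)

l=0 r=5: min(15,9)*5=45 best=45 *, r--
l=0 r=4: min(15,6)*4=24 best=45, r--
l=0 r=3: min(15,16)*3=45 best=45, l++

l=1, r=3, best area=45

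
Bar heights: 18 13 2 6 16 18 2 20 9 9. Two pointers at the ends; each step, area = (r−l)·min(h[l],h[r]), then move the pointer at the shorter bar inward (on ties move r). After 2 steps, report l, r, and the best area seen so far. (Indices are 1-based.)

l=1, r=8, best area=81

l=1 r=10: min(18,9)*9=81 best=81 *, r--
l=1 r=9: min(18,9)*8=72 best=81, r--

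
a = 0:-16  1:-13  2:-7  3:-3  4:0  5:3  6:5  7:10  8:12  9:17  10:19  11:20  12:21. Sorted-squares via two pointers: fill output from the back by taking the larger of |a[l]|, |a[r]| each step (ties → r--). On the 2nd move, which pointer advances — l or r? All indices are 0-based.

[0,12] |-16|<=|21| out[12]=441 → r--
[0,11] |-16|<=|20| out[11]=400 → r--

r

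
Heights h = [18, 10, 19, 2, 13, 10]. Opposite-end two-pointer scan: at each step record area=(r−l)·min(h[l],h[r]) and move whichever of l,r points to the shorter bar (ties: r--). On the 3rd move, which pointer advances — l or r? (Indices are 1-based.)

r

[1,6] min(18,10)*5=50 best=50 * → r--
[1,5] min(18,13)*4=52 best=52 * → r--
[1,4] min(18,2)*3=6 best=52 → r--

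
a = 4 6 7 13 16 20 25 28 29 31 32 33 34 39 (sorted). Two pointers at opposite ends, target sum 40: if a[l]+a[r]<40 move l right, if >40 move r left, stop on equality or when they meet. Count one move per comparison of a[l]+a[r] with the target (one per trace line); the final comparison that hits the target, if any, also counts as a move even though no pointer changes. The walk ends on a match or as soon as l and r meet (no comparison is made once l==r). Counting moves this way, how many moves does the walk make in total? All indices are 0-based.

3 moves

l=0 r=13: 4+39=43 >40, r--
l=0 r=12: 4+34=38 <40, l++
l=1 r=12: 6+34=40, found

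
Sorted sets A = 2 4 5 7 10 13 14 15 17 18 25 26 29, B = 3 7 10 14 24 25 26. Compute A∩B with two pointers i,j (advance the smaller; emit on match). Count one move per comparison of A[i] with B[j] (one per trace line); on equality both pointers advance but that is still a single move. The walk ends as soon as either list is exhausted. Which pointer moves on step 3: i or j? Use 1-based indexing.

i=1 j=1: 2<3, i++
i=2 j=1: 4>3, j++
i=2 j=2: 4<7, i++

i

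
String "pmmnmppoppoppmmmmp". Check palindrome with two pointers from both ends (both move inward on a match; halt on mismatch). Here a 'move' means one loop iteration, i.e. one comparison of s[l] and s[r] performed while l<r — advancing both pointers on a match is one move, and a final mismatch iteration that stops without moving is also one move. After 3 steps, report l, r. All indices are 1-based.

l=4, r=15

l=1 r=18: 'p'=='p', l++,r--
l=2 r=17: 'm'=='m', l++,r--
l=3 r=16: 'm'=='m', l++,r--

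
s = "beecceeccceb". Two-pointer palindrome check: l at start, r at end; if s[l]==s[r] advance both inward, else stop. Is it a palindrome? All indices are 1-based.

not a palindrome (mismatch at 3,10)

[1,12] 'b'=='b' → l++,r--
[2,11] 'e'=='e' → l++,r--
[3,10] 'e'!='c' → stop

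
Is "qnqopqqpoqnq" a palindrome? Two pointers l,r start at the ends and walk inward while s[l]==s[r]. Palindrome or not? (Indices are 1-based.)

[1,12] 'q'=='q' → l++,r--
[2,11] 'n'=='n' → l++,r--
[3,10] 'q'=='q' → l++,r--
[4,9] 'o'=='o' → l++,r--
[5,8] 'p'=='p' → l++,r--
[6,7] 'q'=='q' → l++,r--

palindrome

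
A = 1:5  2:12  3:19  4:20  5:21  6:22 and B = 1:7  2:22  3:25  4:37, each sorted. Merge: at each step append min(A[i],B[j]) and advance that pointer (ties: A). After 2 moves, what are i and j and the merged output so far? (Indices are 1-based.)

i=2, j=2, merged so far=[5, 7]

i=1 j=1: A[i]=5<=B[j]=7 take 5, i++
i=2 j=1: A[i]=12>B[j]=7 take 7, j++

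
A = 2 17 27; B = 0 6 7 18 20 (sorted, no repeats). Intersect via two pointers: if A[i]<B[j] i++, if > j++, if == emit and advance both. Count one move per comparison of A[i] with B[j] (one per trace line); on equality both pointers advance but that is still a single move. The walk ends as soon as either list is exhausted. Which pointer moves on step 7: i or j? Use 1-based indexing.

j

[i=1,j=1] 2>0 → j++
[i=1,j=2] 2<6 → i++
[i=2,j=2] 17>6 → j++
[i=2,j=3] 17>7 → j++
[i=2,j=4] 17<18 → i++
[i=3,j=4] 27>18 → j++
[i=3,j=5] 27>20 → j++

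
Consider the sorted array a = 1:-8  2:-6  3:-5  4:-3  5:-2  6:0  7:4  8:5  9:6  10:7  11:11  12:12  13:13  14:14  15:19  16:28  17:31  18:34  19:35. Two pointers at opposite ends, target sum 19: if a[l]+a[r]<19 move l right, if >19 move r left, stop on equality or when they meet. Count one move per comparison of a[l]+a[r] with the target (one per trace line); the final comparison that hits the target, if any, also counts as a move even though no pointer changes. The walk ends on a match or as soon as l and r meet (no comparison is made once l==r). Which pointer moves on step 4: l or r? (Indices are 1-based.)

[1,19] -8+35=27 >19 → r--
[1,18] -8+34=26 >19 → r--
[1,17] -8+31=23 >19 → r--
[1,16] -8+28=20 >19 → r--

r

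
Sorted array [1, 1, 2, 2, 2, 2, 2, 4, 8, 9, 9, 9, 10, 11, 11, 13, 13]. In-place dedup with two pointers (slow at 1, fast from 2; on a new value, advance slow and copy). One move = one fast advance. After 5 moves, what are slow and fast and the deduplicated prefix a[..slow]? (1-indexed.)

slow=2, fast=7, prefix=[1, 2]

slow=1 fast=2: a[fast]=1=a[slow] dup, fast++
slow=1 fast=3: a[fast]=2≠a[slow]=1 write a[2]=2, slow++,fast++
slow=2 fast=4: a[fast]=2=a[slow] dup, fast++
slow=2 fast=5: a[fast]=2=a[slow] dup, fast++
slow=2 fast=6: a[fast]=2=a[slow] dup, fast++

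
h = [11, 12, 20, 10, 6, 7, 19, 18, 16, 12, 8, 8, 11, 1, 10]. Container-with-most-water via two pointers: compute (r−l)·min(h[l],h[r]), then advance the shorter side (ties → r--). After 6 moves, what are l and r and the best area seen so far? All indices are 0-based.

[0,14] min(11,10)*14=140 best=140 * → r--
[0,13] min(11,1)*13=13 best=140 → r--
[0,12] min(11,11)*12=132 best=140 → r--
[0,11] min(11,8)*11=88 best=140 → r--
[0,10] min(11,8)*10=80 best=140 → r--
[0,9] min(11,12)*9=99 best=140 → l++

l=1, r=9, best area=140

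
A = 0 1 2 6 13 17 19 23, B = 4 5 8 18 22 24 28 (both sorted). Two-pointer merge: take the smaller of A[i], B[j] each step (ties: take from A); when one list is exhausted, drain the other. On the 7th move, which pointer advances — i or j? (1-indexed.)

[i=1,j=1] A[i]=0<=B[j]=4 take 0 → i++
[i=2,j=1] A[i]=1<=B[j]=4 take 1 → i++
[i=3,j=1] A[i]=2<=B[j]=4 take 2 → i++
[i=4,j=1] A[i]=6>B[j]=4 take 4 → j++
[i=4,j=2] A[i]=6>B[j]=5 take 5 → j++
[i=4,j=3] A[i]=6<=B[j]=8 take 6 → i++
[i=5,j=3] A[i]=13>B[j]=8 take 8 → j++

j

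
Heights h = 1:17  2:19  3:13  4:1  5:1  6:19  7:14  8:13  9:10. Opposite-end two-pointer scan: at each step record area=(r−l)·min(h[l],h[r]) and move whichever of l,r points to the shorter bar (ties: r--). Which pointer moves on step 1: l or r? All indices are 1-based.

[1,9] min(17,10)*8=80 best=80 * → r--

r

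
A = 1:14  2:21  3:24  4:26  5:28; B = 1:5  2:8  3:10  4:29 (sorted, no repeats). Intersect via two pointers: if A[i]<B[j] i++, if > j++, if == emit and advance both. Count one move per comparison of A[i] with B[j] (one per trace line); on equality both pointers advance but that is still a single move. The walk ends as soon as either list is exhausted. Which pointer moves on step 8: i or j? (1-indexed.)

i

i=1 j=1: 14>5, j++
i=1 j=2: 14>8, j++
i=1 j=3: 14>10, j++
i=1 j=4: 14<29, i++
i=2 j=4: 21<29, i++
i=3 j=4: 24<29, i++
i=4 j=4: 26<29, i++
i=5 j=4: 28<29, i++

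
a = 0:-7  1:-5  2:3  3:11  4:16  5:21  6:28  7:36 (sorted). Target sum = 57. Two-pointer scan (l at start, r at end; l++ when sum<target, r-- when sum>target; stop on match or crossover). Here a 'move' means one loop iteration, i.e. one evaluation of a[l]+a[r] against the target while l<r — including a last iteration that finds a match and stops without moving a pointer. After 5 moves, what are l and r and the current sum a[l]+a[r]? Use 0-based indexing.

l=5, r=7, sum=57

[0,7] -7+36=29 <57 → l++
[1,7] -5+36=31 <57 → l++
[2,7] 3+36=39 <57 → l++
[3,7] 11+36=47 <57 → l++
[4,7] 16+36=52 <57 → l++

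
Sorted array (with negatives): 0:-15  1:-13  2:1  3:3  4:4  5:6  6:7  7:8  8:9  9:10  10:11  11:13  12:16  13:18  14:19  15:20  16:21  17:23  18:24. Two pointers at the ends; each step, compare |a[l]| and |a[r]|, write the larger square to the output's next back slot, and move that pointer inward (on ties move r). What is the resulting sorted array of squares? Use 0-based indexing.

[0,18] |-15|<=|24| out[18]=576 → r--
[0,17] |-15|<=|23| out[17]=529 → r--
[0,16] |-15|<=|21| out[16]=441 → r--
[0,15] |-15|<=|20| out[15]=400 → r--
[0,14] |-15|<=|19| out[14]=361 → r--
[0,13] |-15|<=|18| out[13]=324 → r--
[0,12] |-15|<=|16| out[12]=256 → r--
[0,11] |-15|>|13| out[11]=225 → l++
[1,11] |-13|<=|13| out[10]=169 → r--
[1,10] |-13|>|11| out[9]=169 → l++
[2,10] |1|<=|11| out[8]=121 → r--
[2,9] |1|<=|10| out[7]=100 → r--
[2,8] |1|<=|9| out[6]=81 → r--
[2,7] |1|<=|8| out[5]=64 → r--
[2,6] |1|<=|7| out[4]=49 → r--
[2,5] |1|<=|6| out[3]=36 → r--
[2,4] |1|<=|4| out[2]=16 → r--
[2,3] |1|<=|3| out[1]=9 → r--
[2,2] |1|<=|1| out[0]=1 → r--

[1, 9, 16, 36, 49, 64, 81, 100, 121, 169, 169, 225, 256, 324, 361, 400, 441, 529, 576]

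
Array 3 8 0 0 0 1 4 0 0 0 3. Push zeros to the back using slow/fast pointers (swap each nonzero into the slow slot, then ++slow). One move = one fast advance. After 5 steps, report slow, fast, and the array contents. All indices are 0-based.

(s=0,f=0) a[fast]=3≠0 swap→a[0]=3 → slow++,fast++
(s=1,f=1) a[fast]=8≠0 swap→a[1]=8 → slow++,fast++
(s=2,f=2) a[fast]=0 → fast++
(s=2,f=3) a[fast]=0 → fast++
(s=2,f=4) a[fast]=0 → fast++

slow=2, fast=5, a=[3, 8, 0, 0, 0, 1, 4, 0, 0, 0, 3]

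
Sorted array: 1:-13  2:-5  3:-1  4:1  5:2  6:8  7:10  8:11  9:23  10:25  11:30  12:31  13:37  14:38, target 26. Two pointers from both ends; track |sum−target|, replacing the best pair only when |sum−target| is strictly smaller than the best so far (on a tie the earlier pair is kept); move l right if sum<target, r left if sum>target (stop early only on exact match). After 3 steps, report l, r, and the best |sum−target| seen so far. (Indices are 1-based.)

l=2, r=12, best |Δ|=1

[1,14] -13+38=25 d=1 * → l++
[2,14] -5+38=33 d=7 → r--
[2,13] -5+37=32 d=6 → r--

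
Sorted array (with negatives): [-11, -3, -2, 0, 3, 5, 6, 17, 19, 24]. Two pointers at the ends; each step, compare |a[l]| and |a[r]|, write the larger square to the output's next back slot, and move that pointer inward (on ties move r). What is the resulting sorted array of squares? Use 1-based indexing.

[0, 4, 9, 9, 25, 36, 121, 289, 361, 576]

l=1 r=10: |-11|<=|24| out[10]=576, r--
l=1 r=9: |-11|<=|19| out[9]=361, r--
l=1 r=8: |-11|<=|17| out[8]=289, r--
l=1 r=7: |-11|>|6| out[7]=121, l++
l=2 r=7: |-3|<=|6| out[6]=36, r--
l=2 r=6: |-3|<=|5| out[5]=25, r--
l=2 r=5: |-3|<=|3| out[4]=9, r--
l=2 r=4: |-3|>|0| out[3]=9, l++
l=3 r=4: |-2|>|0| out[2]=4, l++
l=4 r=4: |0|<=|0| out[1]=0, r--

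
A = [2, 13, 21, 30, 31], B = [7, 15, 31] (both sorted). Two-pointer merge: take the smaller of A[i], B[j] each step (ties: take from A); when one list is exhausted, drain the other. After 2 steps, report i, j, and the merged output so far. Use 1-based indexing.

i=2, j=2, merged so far=[2, 7]

i=1 j=1: A[i]=2<=B[j]=7 take 2, i++
i=2 j=1: A[i]=13>B[j]=7 take 7, j++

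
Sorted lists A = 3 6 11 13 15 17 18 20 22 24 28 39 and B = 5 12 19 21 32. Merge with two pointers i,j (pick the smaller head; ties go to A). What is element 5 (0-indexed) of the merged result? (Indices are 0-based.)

i=0 j=0: A[i]=3<=B[j]=5 take 3, i++
i=1 j=0: A[i]=6>B[j]=5 take 5, j++
i=1 j=1: A[i]=6<=B[j]=12 take 6, i++
i=2 j=1: A[i]=11<=B[j]=12 take 11, i++
i=3 j=1: A[i]=13>B[j]=12 take 12, j++
i=3 j=2: A[i]=13<=B[j]=19 take 13, i++
i=4 j=2: A[i]=15<=B[j]=19 take 15, i++
i=5 j=2: A[i]=17<=B[j]=19 take 17, i++
i=6 j=2: A[i]=18<=B[j]=19 take 18, i++
i=7 j=2: A[i]=20>B[j]=19 take 19, j++
i=7 j=3: A[i]=20<=B[j]=21 take 20, i++
i=8 j=3: A[i]=22>B[j]=21 take 21, j++
i=8 j=4: A[i]=22<=B[j]=32 take 22, i++
i=9 j=4: A[i]=24<=B[j]=32 take 24, i++
i=10 j=4: A[i]=28<=B[j]=32 take 28, i++
i=11 j=4: A[i]=39>B[j]=32 take 32, j++
i=11 j=5: B done, take A[i]=39, i++

merged[5] = 13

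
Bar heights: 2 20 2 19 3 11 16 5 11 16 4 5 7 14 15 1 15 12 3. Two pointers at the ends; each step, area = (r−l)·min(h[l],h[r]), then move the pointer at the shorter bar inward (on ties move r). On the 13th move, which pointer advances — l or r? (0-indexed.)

r

l=0 r=18: min(2,3)*18=36 best=36 *, l++
l=1 r=18: min(20,3)*17=51 best=51 *, r--
l=1 r=17: min(20,12)*16=192 best=192 *, r--
l=1 r=16: min(20,15)*15=225 best=225 *, r--
l=1 r=15: min(20,1)*14=14 best=225, r--
l=1 r=14: min(20,15)*13=195 best=225, r--
l=1 r=13: min(20,14)*12=168 best=225, r--
l=1 r=12: min(20,7)*11=77 best=225, r--
l=1 r=11: min(20,5)*10=50 best=225, r--
l=1 r=10: min(20,4)*9=36 best=225, r--
l=1 r=9: min(20,16)*8=128 best=225, r--
l=1 r=8: min(20,11)*7=77 best=225, r--
l=1 r=7: min(20,5)*6=30 best=225, r--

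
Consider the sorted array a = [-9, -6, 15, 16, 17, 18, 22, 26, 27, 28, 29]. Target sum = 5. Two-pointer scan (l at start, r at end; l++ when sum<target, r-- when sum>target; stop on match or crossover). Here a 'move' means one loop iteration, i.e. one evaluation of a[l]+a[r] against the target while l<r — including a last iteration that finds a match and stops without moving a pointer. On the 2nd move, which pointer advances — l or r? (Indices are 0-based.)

r

l=0 r=10: -9+29=20 >5, r--
l=0 r=9: -9+28=19 >5, r--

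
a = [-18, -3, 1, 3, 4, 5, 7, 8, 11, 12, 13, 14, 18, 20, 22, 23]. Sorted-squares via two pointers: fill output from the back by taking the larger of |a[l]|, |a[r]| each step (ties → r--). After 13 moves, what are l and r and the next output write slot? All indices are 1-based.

l=1 r=16: |-18|<=|23| out[16]=529, r--
l=1 r=15: |-18|<=|22| out[15]=484, r--
l=1 r=14: |-18|<=|20| out[14]=400, r--
l=1 r=13: |-18|<=|18| out[13]=324, r--
l=1 r=12: |-18|>|14| out[12]=324, l++
l=2 r=12: |-3|<=|14| out[11]=196, r--
l=2 r=11: |-3|<=|13| out[10]=169, r--
l=2 r=10: |-3|<=|12| out[9]=144, r--
l=2 r=9: |-3|<=|11| out[8]=121, r--
l=2 r=8: |-3|<=|8| out[7]=64, r--
l=2 r=7: |-3|<=|7| out[6]=49, r--
l=2 r=6: |-3|<=|5| out[5]=25, r--
l=2 r=5: |-3|<=|4| out[4]=16, r--

l=2, r=4, next write slot=3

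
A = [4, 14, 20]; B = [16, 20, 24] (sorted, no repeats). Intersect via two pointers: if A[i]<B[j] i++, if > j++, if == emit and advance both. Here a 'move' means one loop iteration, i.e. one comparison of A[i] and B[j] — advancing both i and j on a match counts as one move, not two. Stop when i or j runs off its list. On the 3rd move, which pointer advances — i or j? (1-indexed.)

j

i=1 j=1: 4<16, i++
i=2 j=1: 14<16, i++
i=3 j=1: 20>16, j++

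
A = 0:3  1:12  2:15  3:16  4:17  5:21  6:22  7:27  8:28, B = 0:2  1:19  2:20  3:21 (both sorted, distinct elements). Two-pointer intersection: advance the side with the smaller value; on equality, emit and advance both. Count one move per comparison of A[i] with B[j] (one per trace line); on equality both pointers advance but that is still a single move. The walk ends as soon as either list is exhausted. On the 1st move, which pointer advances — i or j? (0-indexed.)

j

i=0 j=0: 3>2, j++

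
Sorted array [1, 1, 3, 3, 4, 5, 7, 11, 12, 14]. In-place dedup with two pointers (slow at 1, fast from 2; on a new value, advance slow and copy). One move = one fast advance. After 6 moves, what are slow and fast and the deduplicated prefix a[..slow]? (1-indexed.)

slow=1 fast=2: a[fast]=1=a[slow] dup, fast++
slow=1 fast=3: a[fast]=3≠a[slow]=1 write a[2]=3, slow++,fast++
slow=2 fast=4: a[fast]=3=a[slow] dup, fast++
slow=2 fast=5: a[fast]=4≠a[slow]=3 write a[3]=4, slow++,fast++
slow=3 fast=6: a[fast]=5≠a[slow]=4 write a[4]=5, slow++,fast++
slow=4 fast=7: a[fast]=7≠a[slow]=5 write a[5]=7, slow++,fast++

slow=5, fast=8, prefix=[1, 3, 4, 5, 7]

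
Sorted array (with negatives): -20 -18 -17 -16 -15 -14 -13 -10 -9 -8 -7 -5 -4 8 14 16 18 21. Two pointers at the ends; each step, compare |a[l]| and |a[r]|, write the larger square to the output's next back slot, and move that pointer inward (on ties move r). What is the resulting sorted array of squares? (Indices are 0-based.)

[0,17] |-20|<=|21| out[17]=441 → r--
[0,16] |-20|>|18| out[16]=400 → l++
[1,16] |-18|<=|18| out[15]=324 → r--
[1,15] |-18|>|16| out[14]=324 → l++
[2,15] |-17|>|16| out[13]=289 → l++
[3,15] |-16|<=|16| out[12]=256 → r--
[3,14] |-16|>|14| out[11]=256 → l++
[4,14] |-15|>|14| out[10]=225 → l++
[5,14] |-14|<=|14| out[9]=196 → r--
[5,13] |-14|>|8| out[8]=196 → l++
[6,13] |-13|>|8| out[7]=169 → l++
[7,13] |-10|>|8| out[6]=100 → l++
[8,13] |-9|>|8| out[5]=81 → l++
[9,13] |-8|<=|8| out[4]=64 → r--
[9,12] |-8|>|-4| out[3]=64 → l++
[10,12] |-7|>|-4| out[2]=49 → l++
[11,12] |-5|>|-4| out[1]=25 → l++
[12,12] |-4|<=|-4| out[0]=16 → r--

[16, 25, 49, 64, 64, 81, 100, 169, 196, 196, 225, 256, 256, 289, 324, 324, 400, 441]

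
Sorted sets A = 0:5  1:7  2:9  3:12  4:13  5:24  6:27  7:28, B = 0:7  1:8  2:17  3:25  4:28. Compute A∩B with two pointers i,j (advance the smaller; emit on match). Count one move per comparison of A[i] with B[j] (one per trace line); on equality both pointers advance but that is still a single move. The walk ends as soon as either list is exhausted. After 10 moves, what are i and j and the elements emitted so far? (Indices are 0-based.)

[i=0,j=0] 5<7 → i++
[i=1,j=0] 7==7 emit → i++,j++
[i=2,j=1] 9>8 → j++
[i=2,j=2] 9<17 → i++
[i=3,j=2] 12<17 → i++
[i=4,j=2] 13<17 → i++
[i=5,j=2] 24>17 → j++
[i=5,j=3] 24<25 → i++
[i=6,j=3] 27>25 → j++
[i=6,j=4] 27<28 → i++

i=7, j=4, emitted=[7]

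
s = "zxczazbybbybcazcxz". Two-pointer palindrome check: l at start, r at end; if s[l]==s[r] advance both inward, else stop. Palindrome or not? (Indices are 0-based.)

[0,17] 'z'=='z' → l++,r--
[1,16] 'x'=='x' → l++,r--
[2,15] 'c'=='c' → l++,r--
[3,14] 'z'=='z' → l++,r--
[4,13] 'a'=='a' → l++,r--
[5,12] 'z'!='c' → stop

not a palindrome (mismatch at 5,12)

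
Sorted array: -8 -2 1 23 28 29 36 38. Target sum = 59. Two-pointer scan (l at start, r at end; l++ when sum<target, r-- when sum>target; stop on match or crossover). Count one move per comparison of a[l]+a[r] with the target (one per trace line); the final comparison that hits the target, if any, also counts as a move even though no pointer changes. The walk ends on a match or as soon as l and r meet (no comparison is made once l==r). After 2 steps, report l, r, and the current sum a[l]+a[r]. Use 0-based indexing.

l=0 r=7: -8+38=30 <59, l++
l=1 r=7: -2+38=36 <59, l++

l=2, r=7, sum=39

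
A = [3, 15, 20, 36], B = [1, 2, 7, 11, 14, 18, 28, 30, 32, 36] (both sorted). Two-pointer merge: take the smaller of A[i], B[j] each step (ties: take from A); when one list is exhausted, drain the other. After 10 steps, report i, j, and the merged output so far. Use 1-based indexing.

[i=1,j=1] A[i]=3>B[j]=1 take 1 → j++
[i=1,j=2] A[i]=3>B[j]=2 take 2 → j++
[i=1,j=3] A[i]=3<=B[j]=7 take 3 → i++
[i=2,j=3] A[i]=15>B[j]=7 take 7 → j++
[i=2,j=4] A[i]=15>B[j]=11 take 11 → j++
[i=2,j=5] A[i]=15>B[j]=14 take 14 → j++
[i=2,j=6] A[i]=15<=B[j]=18 take 15 → i++
[i=3,j=6] A[i]=20>B[j]=18 take 18 → j++
[i=3,j=7] A[i]=20<=B[j]=28 take 20 → i++
[i=4,j=7] A[i]=36>B[j]=28 take 28 → j++

i=4, j=8, merged so far=[1, 2, 3, 7, 11, 14, 15, 18, 20, 28]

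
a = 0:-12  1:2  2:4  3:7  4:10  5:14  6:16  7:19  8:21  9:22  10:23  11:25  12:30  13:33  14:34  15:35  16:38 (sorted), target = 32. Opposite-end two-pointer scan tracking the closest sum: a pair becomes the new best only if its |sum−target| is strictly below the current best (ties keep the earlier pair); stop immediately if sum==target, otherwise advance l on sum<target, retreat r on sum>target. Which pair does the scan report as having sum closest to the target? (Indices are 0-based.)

pair (2, 30) with sum 32 (|Δ|=0)

[0,16] -12+38=26 d=6 * → l++
[1,16] 2+38=40 d=8 → r--
[1,15] 2+35=37 d=5 * → r--
[1,14] 2+34=36 d=4 * → r--
[1,13] 2+33=35 d=3 * → r--
[1,12] 2+30=32 d=0 * → stop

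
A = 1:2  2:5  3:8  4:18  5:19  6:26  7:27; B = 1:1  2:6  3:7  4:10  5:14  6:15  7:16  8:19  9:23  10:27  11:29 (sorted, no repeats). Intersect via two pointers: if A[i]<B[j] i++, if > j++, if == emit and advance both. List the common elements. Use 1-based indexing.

intersection = [19, 27]

[i=1,j=1] 2>1 → j++
[i=1,j=2] 2<6 → i++
[i=2,j=2] 5<6 → i++
[i=3,j=2] 8>6 → j++
[i=3,j=3] 8>7 → j++
[i=3,j=4] 8<10 → i++
[i=4,j=4] 18>10 → j++
[i=4,j=5] 18>14 → j++
[i=4,j=6] 18>15 → j++
[i=4,j=7] 18>16 → j++
[i=4,j=8] 18<19 → i++
[i=5,j=8] 19==19 emit → i++,j++
[i=6,j=9] 26>23 → j++
[i=6,j=10] 26<27 → i++
[i=7,j=10] 27==27 emit → i++,j++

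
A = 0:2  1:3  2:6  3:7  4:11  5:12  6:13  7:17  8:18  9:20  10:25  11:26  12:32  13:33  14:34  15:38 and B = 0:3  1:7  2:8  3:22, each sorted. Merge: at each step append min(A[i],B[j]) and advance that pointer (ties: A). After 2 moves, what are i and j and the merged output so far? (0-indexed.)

i=0 j=0: A[i]=2<=B[j]=3 take 2, i++
i=1 j=0: A[i]=3<=B[j]=3 take 3, i++

i=2, j=0, merged so far=[2, 3]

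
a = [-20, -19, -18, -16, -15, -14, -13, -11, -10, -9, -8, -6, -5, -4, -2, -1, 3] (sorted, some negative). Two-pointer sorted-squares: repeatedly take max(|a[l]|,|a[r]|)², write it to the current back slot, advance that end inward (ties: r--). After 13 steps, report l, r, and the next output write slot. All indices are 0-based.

l=0 r=16: |-20|>|3| out[16]=400, l++
l=1 r=16: |-19|>|3| out[15]=361, l++
l=2 r=16: |-18|>|3| out[14]=324, l++
l=3 r=16: |-16|>|3| out[13]=256, l++
l=4 r=16: |-15|>|3| out[12]=225, l++
l=5 r=16: |-14|>|3| out[11]=196, l++
l=6 r=16: |-13|>|3| out[10]=169, l++
l=7 r=16: |-11|>|3| out[9]=121, l++
l=8 r=16: |-10|>|3| out[8]=100, l++
l=9 r=16: |-9|>|3| out[7]=81, l++
l=10 r=16: |-8|>|3| out[6]=64, l++
l=11 r=16: |-6|>|3| out[5]=36, l++
l=12 r=16: |-5|>|3| out[4]=25, l++

l=13, r=16, next write slot=3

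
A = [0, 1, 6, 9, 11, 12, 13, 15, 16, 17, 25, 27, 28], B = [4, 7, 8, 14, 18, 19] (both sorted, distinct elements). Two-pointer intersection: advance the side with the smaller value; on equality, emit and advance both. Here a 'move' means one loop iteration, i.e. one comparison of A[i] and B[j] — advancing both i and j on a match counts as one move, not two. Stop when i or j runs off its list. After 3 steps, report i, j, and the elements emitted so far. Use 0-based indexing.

i=0 j=0: 0<4, i++
i=1 j=0: 1<4, i++
i=2 j=0: 6>4, j++

i=2, j=1, emitted=[]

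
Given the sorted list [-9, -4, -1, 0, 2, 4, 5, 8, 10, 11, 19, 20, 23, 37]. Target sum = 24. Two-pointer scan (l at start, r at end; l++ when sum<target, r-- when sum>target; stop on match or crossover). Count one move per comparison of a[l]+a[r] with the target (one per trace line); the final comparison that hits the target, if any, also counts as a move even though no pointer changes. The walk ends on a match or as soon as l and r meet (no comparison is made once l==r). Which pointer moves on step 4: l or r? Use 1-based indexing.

[1,14] -9+37=28 >24 → r--
[1,13] -9+23=14 <24 → l++
[2,13] -4+23=19 <24 → l++
[3,13] -1+23=22 <24 → l++

l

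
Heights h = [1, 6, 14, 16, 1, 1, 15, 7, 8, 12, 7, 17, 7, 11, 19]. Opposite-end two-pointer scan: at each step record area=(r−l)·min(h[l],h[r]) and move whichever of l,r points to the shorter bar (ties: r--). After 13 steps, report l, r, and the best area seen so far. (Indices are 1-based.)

[1,15] min(1,19)*14=14 best=14 * → l++
[2,15] min(6,19)*13=78 best=78 * → l++
[3,15] min(14,19)*12=168 best=168 * → l++
[4,15] min(16,19)*11=176 best=176 * → l++
[5,15] min(1,19)*10=10 best=176 → l++
[6,15] min(1,19)*9=9 best=176 → l++
[7,15] min(15,19)*8=120 best=176 → l++
[8,15] min(7,19)*7=49 best=176 → l++
[9,15] min(8,19)*6=48 best=176 → l++
[10,15] min(12,19)*5=60 best=176 → l++
[11,15] min(7,19)*4=28 best=176 → l++
[12,15] min(17,19)*3=51 best=176 → l++
[13,15] min(7,19)*2=14 best=176 → l++

l=14, r=15, best area=176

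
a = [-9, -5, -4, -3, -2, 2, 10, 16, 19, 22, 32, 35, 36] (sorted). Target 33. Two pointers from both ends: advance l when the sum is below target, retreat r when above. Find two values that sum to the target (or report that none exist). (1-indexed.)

l=1 r=13: -9+36=27 <33, l++
l=2 r=13: -5+36=31 <33, l++
l=3 r=13: -4+36=32 <33, l++
l=4 r=13: -3+36=33, found

(-3, 36)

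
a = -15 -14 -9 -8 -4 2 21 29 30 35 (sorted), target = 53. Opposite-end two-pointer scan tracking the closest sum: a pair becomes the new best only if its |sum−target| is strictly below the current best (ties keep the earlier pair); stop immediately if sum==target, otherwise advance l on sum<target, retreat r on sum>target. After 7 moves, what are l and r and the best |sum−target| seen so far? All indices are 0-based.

l=0 r=9: -15+35=20 d=33 *, l++
l=1 r=9: -14+35=21 d=32 *, l++
l=2 r=9: -9+35=26 d=27 *, l++
l=3 r=9: -8+35=27 d=26 *, l++
l=4 r=9: -4+35=31 d=22 *, l++
l=5 r=9: 2+35=37 d=16 *, l++
l=6 r=9: 21+35=56 d=3 *, r--

l=6, r=8, best |Δ|=3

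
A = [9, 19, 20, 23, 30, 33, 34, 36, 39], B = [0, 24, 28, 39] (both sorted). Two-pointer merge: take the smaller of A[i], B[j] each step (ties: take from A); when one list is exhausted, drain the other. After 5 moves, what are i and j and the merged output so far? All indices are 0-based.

i=4, j=1, merged so far=[0, 9, 19, 20, 23]

[i=0,j=0] A[i]=9>B[j]=0 take 0 → j++
[i=0,j=1] A[i]=9<=B[j]=24 take 9 → i++
[i=1,j=1] A[i]=19<=B[j]=24 take 19 → i++
[i=2,j=1] A[i]=20<=B[j]=24 take 20 → i++
[i=3,j=1] A[i]=23<=B[j]=24 take 23 → i++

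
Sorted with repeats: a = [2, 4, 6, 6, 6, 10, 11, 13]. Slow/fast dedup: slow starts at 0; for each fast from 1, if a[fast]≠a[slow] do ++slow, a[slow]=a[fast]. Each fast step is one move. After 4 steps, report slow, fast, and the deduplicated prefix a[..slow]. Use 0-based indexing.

slow=2, fast=5, prefix=[2, 4, 6]

(s=0,f=1) a[fast]=4≠a[slow]=2 write a[1]=4 → slow++,fast++
(s=1,f=2) a[fast]=6≠a[slow]=4 write a[2]=6 → slow++,fast++
(s=2,f=3) a[fast]=6=a[slow] dup → fast++
(s=2,f=4) a[fast]=6=a[slow] dup → fast++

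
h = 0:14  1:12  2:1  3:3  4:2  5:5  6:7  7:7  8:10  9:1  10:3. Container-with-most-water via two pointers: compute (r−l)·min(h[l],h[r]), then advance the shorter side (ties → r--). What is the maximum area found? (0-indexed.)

[0,10] min(14,3)*10=30 best=30 * → r--
[0,9] min(14,1)*9=9 best=30 → r--
[0,8] min(14,10)*8=80 best=80 * → r--
[0,7] min(14,7)*7=49 best=80 → r--
[0,6] min(14,7)*6=42 best=80 → r--
[0,5] min(14,5)*5=25 best=80 → r--
[0,4] min(14,2)*4=8 best=80 → r--
[0,3] min(14,3)*3=9 best=80 → r--
[0,2] min(14,1)*2=2 best=80 → r--
[0,1] min(14,12)*1=12 best=80 → r--

max area = 80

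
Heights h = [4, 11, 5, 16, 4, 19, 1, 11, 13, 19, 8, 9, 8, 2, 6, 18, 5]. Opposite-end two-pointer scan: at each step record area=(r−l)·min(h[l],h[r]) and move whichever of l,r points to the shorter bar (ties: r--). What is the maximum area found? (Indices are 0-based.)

l=0 r=16: min(4,5)*16=64 best=64 *, l++
l=1 r=16: min(11,5)*15=75 best=75 *, r--
l=1 r=15: min(11,18)*14=154 best=154 *, l++
l=2 r=15: min(5,18)*13=65 best=154, l++
l=3 r=15: min(16,18)*12=192 best=192 *, l++
l=4 r=15: min(4,18)*11=44 best=192, l++
l=5 r=15: min(19,18)*10=180 best=192, r--
l=5 r=14: min(19,6)*9=54 best=192, r--
l=5 r=13: min(19,2)*8=16 best=192, r--
l=5 r=12: min(19,8)*7=56 best=192, r--
l=5 r=11: min(19,9)*6=54 best=192, r--
l=5 r=10: min(19,8)*5=40 best=192, r--
l=5 r=9: min(19,19)*4=76 best=192, r--
l=5 r=8: min(19,13)*3=39 best=192, r--
l=5 r=7: min(19,11)*2=22 best=192, r--
l=5 r=6: min(19,1)*1=1 best=192, r--

max area = 192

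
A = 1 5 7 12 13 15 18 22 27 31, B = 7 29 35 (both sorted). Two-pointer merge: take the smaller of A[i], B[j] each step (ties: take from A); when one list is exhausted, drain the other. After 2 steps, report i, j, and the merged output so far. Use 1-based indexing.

i=3, j=1, merged so far=[1, 5]

i=1 j=1: A[i]=1<=B[j]=7 take 1, i++
i=2 j=1: A[i]=5<=B[j]=7 take 5, i++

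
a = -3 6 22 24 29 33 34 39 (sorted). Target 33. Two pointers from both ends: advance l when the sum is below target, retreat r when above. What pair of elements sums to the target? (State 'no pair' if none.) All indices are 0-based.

l=0 r=7: -3+39=36 >33, r--
l=0 r=6: -3+34=31 <33, l++
l=1 r=6: 6+34=40 >33, r--
l=1 r=5: 6+33=39 >33, r--
l=1 r=4: 6+29=35 >33, r--
l=1 r=3: 6+24=30 <33, l++
l=2 r=3: 22+24=46 >33, r--

no pair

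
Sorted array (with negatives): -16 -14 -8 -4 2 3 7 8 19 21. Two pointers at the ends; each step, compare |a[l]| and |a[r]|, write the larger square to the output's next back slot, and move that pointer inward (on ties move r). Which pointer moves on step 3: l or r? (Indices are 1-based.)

[1,10] |-16|<=|21| out[10]=441 → r--
[1,9] |-16|<=|19| out[9]=361 → r--
[1,8] |-16|>|8| out[8]=256 → l++

l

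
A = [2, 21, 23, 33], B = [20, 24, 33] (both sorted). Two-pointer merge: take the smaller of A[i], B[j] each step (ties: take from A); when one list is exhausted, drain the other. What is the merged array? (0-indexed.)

i=0 j=0: A[i]=2<=B[j]=20 take 2, i++
i=1 j=0: A[i]=21>B[j]=20 take 20, j++
i=1 j=1: A[i]=21<=B[j]=24 take 21, i++
i=2 j=1: A[i]=23<=B[j]=24 take 23, i++
i=3 j=1: A[i]=33>B[j]=24 take 24, j++
i=3 j=2: A[i]=33<=B[j]=33 take 33, i++
i=4 j=2: A done, take B[j]=33, j++

[2, 20, 21, 23, 24, 33, 33]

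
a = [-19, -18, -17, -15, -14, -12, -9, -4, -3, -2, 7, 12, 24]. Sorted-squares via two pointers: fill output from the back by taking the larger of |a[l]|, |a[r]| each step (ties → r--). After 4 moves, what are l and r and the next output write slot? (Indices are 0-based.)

l=3, r=11, next write slot=8

l=0 r=12: |-19|<=|24| out[12]=576, r--
l=0 r=11: |-19|>|12| out[11]=361, l++
l=1 r=11: |-18|>|12| out[10]=324, l++
l=2 r=11: |-17|>|12| out[9]=289, l++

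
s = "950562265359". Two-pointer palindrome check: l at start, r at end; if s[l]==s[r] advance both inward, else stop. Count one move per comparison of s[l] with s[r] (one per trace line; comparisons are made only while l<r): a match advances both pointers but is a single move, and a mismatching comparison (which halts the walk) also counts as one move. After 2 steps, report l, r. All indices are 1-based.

l=1 r=12: '9'=='9', l++,r--
l=2 r=11: '5'=='5', l++,r--

l=3, r=10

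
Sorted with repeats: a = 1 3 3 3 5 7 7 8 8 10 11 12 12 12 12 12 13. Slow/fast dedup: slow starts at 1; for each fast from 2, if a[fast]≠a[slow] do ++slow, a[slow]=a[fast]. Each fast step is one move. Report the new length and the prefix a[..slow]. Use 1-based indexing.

length 9; prefix = [1, 3, 5, 7, 8, 10, 11, 12, 13]

(s=1,f=2) a[fast]=3≠a[slow]=1 write a[2]=3 → slow++,fast++
(s=2,f=3) a[fast]=3=a[slow] dup → fast++
(s=2,f=4) a[fast]=3=a[slow] dup → fast++
(s=2,f=5) a[fast]=5≠a[slow]=3 write a[3]=5 → slow++,fast++
(s=3,f=6) a[fast]=7≠a[slow]=5 write a[4]=7 → slow++,fast++
(s=4,f=7) a[fast]=7=a[slow] dup → fast++
(s=4,f=8) a[fast]=8≠a[slow]=7 write a[5]=8 → slow++,fast++
(s=5,f=9) a[fast]=8=a[slow] dup → fast++
(s=5,f=10) a[fast]=10≠a[slow]=8 write a[6]=10 → slow++,fast++
(s=6,f=11) a[fast]=11≠a[slow]=10 write a[7]=11 → slow++,fast++
(s=7,f=12) a[fast]=12≠a[slow]=11 write a[8]=12 → slow++,fast++
(s=8,f=13) a[fast]=12=a[slow] dup → fast++
(s=8,f=14) a[fast]=12=a[slow] dup → fast++
(s=8,f=15) a[fast]=12=a[slow] dup → fast++
(s=8,f=16) a[fast]=12=a[slow] dup → fast++
(s=8,f=17) a[fast]=13≠a[slow]=12 write a[9]=13 → slow++,fast++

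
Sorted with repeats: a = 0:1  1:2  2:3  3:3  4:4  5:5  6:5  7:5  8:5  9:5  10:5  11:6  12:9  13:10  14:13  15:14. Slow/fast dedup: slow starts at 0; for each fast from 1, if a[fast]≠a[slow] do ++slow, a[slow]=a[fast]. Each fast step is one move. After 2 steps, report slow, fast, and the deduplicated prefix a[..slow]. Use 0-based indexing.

slow=2, fast=3, prefix=[1, 2, 3]

slow=0 fast=1: a[fast]=2≠a[slow]=1 write a[1]=2, slow++,fast++
slow=1 fast=2: a[fast]=3≠a[slow]=2 write a[2]=3, slow++,fast++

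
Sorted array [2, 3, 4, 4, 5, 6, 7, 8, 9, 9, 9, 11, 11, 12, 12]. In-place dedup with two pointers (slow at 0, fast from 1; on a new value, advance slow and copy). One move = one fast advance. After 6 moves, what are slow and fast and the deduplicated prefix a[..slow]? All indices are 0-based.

slow=5, fast=7, prefix=[2, 3, 4, 5, 6, 7]

(s=0,f=1) a[fast]=3≠a[slow]=2 write a[1]=3 → slow++,fast++
(s=1,f=2) a[fast]=4≠a[slow]=3 write a[2]=4 → slow++,fast++
(s=2,f=3) a[fast]=4=a[slow] dup → fast++
(s=2,f=4) a[fast]=5≠a[slow]=4 write a[3]=5 → slow++,fast++
(s=3,f=5) a[fast]=6≠a[slow]=5 write a[4]=6 → slow++,fast++
(s=4,f=6) a[fast]=7≠a[slow]=6 write a[5]=7 → slow++,fast++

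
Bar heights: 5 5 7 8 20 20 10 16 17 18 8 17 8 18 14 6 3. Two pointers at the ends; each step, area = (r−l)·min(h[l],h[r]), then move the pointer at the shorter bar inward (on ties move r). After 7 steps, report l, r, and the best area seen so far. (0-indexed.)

l=4, r=13, best area=140

l=0 r=16: min(5,3)*16=48 best=48 *, r--
l=0 r=15: min(5,6)*15=75 best=75 *, l++
l=1 r=15: min(5,6)*14=70 best=75, l++
l=2 r=15: min(7,6)*13=78 best=78 *, r--
l=2 r=14: min(7,14)*12=84 best=84 *, l++
l=3 r=14: min(8,14)*11=88 best=88 *, l++
l=4 r=14: min(20,14)*10=140 best=140 *, r--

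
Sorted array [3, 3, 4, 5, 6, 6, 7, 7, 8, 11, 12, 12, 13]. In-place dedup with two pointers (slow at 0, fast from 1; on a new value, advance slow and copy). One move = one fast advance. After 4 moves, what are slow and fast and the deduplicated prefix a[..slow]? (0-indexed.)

slow=3, fast=5, prefix=[3, 4, 5, 6]

(s=0,f=1) a[fast]=3=a[slow] dup → fast++
(s=0,f=2) a[fast]=4≠a[slow]=3 write a[1]=4 → slow++,fast++
(s=1,f=3) a[fast]=5≠a[slow]=4 write a[2]=5 → slow++,fast++
(s=2,f=4) a[fast]=6≠a[slow]=5 write a[3]=6 → slow++,fast++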